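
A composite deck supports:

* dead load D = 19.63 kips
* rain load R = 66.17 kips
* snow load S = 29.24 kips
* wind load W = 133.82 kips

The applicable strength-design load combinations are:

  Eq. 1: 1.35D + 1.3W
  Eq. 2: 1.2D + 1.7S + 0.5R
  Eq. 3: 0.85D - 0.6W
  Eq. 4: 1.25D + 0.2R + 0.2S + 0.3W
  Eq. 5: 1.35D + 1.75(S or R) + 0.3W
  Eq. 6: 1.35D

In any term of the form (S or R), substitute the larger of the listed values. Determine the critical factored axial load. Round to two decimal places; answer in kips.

(S or R) → R = 66.17 kips.
Eq. 1: 1.35(19.63) + 1.3(133.82) = 26.50 + 173.97 = 200.47
Eq. 2: 1.2(19.63) + 1.7(29.24) + 0.5(66.17) = 106.35
Eq. 3: 0.85(19.63) - 0.6(133.82) = -63.61
Eq. 4: 1.25(19.63) + 0.2(66.17) + 0.2(29.24) + 0.3(133.82) = 24.54 + 13.23 + 5.85 + 40.15 = 83.77
Eq. 5: 1.35(19.63) + 1.75(66.17) + 0.3(133.82) = 182.44
Eq. 6: 1.35(19.63) = 26.50
Maximum is from combination 1.

200.47 kips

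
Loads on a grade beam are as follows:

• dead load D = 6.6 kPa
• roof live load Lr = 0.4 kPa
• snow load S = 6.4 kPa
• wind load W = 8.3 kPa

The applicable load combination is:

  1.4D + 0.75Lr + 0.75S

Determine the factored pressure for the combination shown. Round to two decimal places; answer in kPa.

1.4(6.6) + 0.75(0.4) + 0.75(6.4) = 9.24 + 0.30 + 4.80 = 14.34
p_u = 14.34 kPa.

14.34 kPa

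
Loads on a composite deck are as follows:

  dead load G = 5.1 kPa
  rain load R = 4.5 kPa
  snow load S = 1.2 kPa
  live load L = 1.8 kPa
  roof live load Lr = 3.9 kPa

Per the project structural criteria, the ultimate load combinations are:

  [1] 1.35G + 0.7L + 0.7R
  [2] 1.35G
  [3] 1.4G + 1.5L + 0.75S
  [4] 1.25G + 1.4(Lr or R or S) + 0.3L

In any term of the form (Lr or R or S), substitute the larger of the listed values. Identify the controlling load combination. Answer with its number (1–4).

(Lr or R or S) → R = 4.5 kPa.
[1] 1.35(5.1) + 0.7(1.8) + 0.7(4.5) = 11.30
[2] 1.35(5.1) = 6.89
[3] 1.4(5.1) + 1.5(1.8) + 0.75(1.2) = 10.74
[4] 1.25(5.1) + 1.4(4.5) + 0.3(1.8) = 13.22
The largest value is 13.22 kPa from combination 4.

Combination 4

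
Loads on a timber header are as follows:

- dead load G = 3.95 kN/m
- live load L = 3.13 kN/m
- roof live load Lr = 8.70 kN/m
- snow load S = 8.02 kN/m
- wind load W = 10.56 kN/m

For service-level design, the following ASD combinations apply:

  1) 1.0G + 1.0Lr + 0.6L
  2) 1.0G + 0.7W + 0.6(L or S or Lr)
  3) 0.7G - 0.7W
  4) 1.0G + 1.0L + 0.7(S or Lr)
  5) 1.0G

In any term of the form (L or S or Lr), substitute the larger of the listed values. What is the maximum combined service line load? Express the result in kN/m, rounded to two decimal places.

(L or S or Lr) → Lr = 8.70 kN/m; (S or Lr) → Lr = 8.70 kN/m.
1) 1.0(3.95) + 1.0(8.70) + 0.6(3.13) = 3.95 + 8.70 + 1.88 = 14.53
2) 1.0(3.95) + 0.7(10.56) + 0.6(8.70) = 3.95 + 7.39 + 5.22 = 16.56
3) 0.7(3.95) - 0.7(10.56) = -4.63
4) 1.0(3.95) + 1.0(3.13) + 0.7(8.70) = 3.95 + 3.13 + 6.09 = 13.17
5) 1.0(3.95) = 3.95
Maximum is from combination 2.

16.56 kN/m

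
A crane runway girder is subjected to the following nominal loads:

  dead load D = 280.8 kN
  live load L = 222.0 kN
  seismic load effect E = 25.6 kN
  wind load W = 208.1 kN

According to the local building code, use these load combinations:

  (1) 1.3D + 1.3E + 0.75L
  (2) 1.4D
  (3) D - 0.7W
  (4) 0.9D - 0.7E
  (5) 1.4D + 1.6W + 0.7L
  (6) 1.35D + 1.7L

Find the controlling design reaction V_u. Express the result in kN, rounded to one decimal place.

881.5 kN

(1) 1.3(280.8) + 1.3(25.6) + 0.75(222.0) = 564.8
(2) 1.4(280.8) = 393.1
(3) 1.0(280.8) - 0.7(208.1) = 135.1
(4) 0.9(280.8) - 0.7(25.6) = 234.8
(5) 1.4(280.8) + 1.6(208.1) + 0.7(222.0) = 881.5
(6) 1.35(280.8) + 1.7(222.0) = 756.5
Combination 5 governs: V_u = 881.5 kN.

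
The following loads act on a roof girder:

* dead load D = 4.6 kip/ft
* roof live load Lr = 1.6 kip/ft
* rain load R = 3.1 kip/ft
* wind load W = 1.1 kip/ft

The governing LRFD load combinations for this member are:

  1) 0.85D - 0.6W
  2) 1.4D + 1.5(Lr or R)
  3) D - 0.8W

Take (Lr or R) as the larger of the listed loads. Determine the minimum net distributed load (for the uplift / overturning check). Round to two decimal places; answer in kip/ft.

(Lr or R) → R = 3.1 kip/ft.
1) 0.85(4.6) - 0.6(1.1) = 3.91 - 0.66 = 3.25
2) 1.4(4.6) + 1.5(3.1) = 6.44 + 4.65 = 11.09
3) 1.0(4.6) - 0.8(1.1) = 4.60 - 0.88 = 3.72
Combination 1 gives the minimum: 3.25 kip/ft.

3.25 kip/ft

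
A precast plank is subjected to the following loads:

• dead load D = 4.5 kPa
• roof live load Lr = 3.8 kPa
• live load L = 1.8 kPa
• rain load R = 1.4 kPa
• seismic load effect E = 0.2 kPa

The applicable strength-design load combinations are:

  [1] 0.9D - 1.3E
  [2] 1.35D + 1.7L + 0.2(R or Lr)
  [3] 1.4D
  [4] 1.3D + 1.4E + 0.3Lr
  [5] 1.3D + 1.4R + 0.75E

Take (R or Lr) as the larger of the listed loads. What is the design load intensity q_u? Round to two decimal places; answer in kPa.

9.90 kPa

(R or Lr) → Lr = 3.8 kPa.
[1] 0.9(4.5) - 1.3(0.2) = 4.05 - 0.26 = 3.79
[2] 1.35(4.5) + 1.7(1.8) + 0.2(3.8) = 6.08 + 3.06 + 0.76 = 9.90
[3] 1.4(4.5) = 6.30
[4] 1.3(4.5) + 1.4(0.2) + 0.3(3.8) = 5.85 + 0.28 + 1.14 = 7.27
[5] 1.3(4.5) + 1.4(1.4) + 0.75(0.2) = 5.85 + 1.96 + 0.15 = 7.96
Combination 2 governs: q_u = 9.90 kPa.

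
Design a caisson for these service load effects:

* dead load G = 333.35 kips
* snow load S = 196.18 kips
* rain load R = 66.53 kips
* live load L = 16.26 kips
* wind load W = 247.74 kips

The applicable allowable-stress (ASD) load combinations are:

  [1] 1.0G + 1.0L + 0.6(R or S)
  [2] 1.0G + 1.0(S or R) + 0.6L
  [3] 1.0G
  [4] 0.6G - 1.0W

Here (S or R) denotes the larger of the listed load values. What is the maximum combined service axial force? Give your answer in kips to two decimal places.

(R or S) → S = 196.18 kips; (S or R) → S = 196.18 kips.
[1] 1.0(333.35) + 1.0(16.26) + 0.6(196.18) = 467.32
[2] 1.0(333.35) + 1.0(196.18) + 0.6(16.26) = 539.29
[3] 1.0(333.35) = 333.35
[4] 0.6(333.35) - 1.0(247.74) = -47.73
Combination 2 governs: P = 539.29 kips.

539.29 kips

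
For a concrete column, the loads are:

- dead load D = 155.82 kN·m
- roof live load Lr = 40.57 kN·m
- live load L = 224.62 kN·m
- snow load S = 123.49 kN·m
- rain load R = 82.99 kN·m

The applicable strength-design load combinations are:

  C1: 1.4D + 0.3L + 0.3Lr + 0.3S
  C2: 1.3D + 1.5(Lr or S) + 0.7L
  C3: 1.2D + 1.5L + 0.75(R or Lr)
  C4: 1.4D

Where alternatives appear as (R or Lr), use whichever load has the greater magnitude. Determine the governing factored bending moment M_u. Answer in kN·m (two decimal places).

(Lr or S) → S = 123.49 kN·m; (R or Lr) → R = 82.99 kN·m.
C1: 1.4(155.82) + 0.3(224.62) + 0.3(40.57) + 0.3(123.49) = 334.75
C2: 1.3(155.82) + 1.5(123.49) + 0.7(224.62) = 202.57 + 185.24 + 157.23 = 545.04
C3: 1.2(155.82) + 1.5(224.62) + 0.75(82.99) = 586.16
C4: 1.4(155.82) = 218.15
The controlling combination is 3, giving 586.16 kN·m.

586.16 kN·m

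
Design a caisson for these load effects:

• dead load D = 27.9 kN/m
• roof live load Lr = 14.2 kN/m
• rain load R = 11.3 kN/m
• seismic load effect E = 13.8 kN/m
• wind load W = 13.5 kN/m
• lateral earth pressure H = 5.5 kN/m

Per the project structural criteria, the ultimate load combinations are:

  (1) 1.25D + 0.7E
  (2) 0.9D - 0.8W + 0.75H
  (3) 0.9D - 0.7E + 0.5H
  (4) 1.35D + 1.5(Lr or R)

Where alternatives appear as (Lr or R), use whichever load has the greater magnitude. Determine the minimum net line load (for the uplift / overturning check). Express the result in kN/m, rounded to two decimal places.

18.20 kN/m

(Lr or R) → Lr = 14.2 kN/m.
(1) 1.25(27.9) + 0.7(13.8) = 44.54
(2) 0.9(27.9) - 0.8(13.5) + 0.75(5.5) = 18.44
(3) 0.9(27.9) - 0.7(13.8) + 0.5(5.5) = 18.20
(4) 1.35(27.9) + 1.5(14.2) = 58.97
Combination 3 gives the minimum: 18.20 kN/m.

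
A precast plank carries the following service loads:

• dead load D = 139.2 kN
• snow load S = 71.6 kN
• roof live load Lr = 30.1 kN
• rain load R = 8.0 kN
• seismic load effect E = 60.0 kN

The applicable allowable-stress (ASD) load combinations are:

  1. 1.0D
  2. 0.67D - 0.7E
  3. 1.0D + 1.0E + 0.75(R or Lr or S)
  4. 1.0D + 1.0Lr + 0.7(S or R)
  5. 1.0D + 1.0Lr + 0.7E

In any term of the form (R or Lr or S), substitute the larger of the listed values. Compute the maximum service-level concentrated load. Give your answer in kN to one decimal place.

252.9 kN

(R or Lr or S) → S = 71.6 kN; (S or R) → S = 71.6 kN.
1. 1.0(139.2) = 139.2
2. 0.67(139.2) - 0.7(60.0) = 93.3 - 42.0 = 51.3
3. 1.0(139.2) + 1.0(60.0) + 0.75(71.6) = 139.2 + 60.0 + 53.7 = 252.9
4. 1.0(139.2) + 1.0(30.1) + 0.7(71.6) = 139.2 + 30.1 + 50.1 = 219.4
5. 1.0(139.2) + 1.0(30.1) + 0.7(60.0) = 139.2 + 30.1 + 42.0 = 211.3
The controlling combination is 3, giving 252.9 kN.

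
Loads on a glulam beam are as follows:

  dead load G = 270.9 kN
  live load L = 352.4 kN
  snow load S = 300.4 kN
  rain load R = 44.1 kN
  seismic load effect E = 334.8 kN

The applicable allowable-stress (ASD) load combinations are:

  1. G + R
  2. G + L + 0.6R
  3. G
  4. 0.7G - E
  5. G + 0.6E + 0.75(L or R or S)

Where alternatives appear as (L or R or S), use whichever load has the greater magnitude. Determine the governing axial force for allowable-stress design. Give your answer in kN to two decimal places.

736.08 kN

(L or R or S) → L = 352.4 kN.
1. 1.0(270.9) + 1.0(44.1) = 270.90 + 44.10 = 315.00
2. 1.0(270.9) + 1.0(352.4) + 0.6(44.1) = 270.90 + 352.40 + 26.46 = 649.76
3. 1.0(270.9) = 270.90
4. 0.7(270.9) - 1.0(334.8) = 189.63 - 334.80 = -145.17
5. 1.0(270.9) + 0.6(334.8) + 0.75(352.4) = 270.90 + 200.88 + 264.30 = 736.08
Maximum is from combination 5.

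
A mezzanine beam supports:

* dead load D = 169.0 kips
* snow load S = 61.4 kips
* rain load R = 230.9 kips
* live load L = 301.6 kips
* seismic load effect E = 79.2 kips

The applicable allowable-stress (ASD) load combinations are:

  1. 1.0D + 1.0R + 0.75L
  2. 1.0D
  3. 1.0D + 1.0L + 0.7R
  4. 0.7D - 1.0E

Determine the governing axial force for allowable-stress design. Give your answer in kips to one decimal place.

632.2 kips

1. 1.0(169.0) + 1.0(230.9) + 0.75(301.6) = 169.0 + 230.9 + 226.2 = 626.1
2. 1.0(169.0) = 169.0
3. 1.0(169.0) + 1.0(301.6) + 0.7(230.9) = 169.0 + 301.6 + 161.6 = 632.2
4. 0.7(169.0) - 1.0(79.2) = 118.3 - 79.2 = 39.1
Combination 3 governs: P = 632.2 kips.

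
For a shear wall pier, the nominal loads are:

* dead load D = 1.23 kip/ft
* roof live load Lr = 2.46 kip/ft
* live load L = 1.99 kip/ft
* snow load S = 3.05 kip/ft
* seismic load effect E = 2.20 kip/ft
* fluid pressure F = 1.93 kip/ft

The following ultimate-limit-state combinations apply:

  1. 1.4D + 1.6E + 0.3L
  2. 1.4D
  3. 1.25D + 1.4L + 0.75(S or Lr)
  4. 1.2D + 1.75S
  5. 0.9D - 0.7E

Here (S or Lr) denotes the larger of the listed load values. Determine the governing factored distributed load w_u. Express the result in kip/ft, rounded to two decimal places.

(S or Lr) → S = 3.05 kip/ft.
1. 1.4(1.23) + 1.6(2.20) + 0.3(1.99) = 1.72 + 3.52 + 0.60 = 5.84
2. 1.4(1.23) = 1.72
3. 1.25(1.23) + 1.4(1.99) + 0.75(3.05) = 6.61
4. 1.2(1.23) + 1.75(3.05) = 6.81
5. 0.9(1.23) - 0.7(2.20) = 1.11 - 1.54 = -0.43
The controlling combination is 4, giving 6.81 kip/ft.

6.81 kip/ft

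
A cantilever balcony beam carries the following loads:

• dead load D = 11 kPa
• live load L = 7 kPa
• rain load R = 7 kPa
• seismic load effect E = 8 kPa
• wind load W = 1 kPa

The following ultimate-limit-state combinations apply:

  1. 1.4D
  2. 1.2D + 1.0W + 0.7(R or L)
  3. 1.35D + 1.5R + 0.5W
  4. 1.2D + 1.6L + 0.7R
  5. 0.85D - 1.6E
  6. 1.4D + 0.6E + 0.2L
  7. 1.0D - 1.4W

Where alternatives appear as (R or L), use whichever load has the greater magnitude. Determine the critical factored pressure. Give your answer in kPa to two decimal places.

29.30 kPa

(R or L) → R = 7 kPa.
1. 1.4(11) = 15.40
2. 1.2(11) + 1.0(1) + 0.7(7) = 13.20 + 1.00 + 4.90 = 19.10
3. 1.35(11) + 1.5(7) + 0.5(1) = 14.85 + 10.50 + 0.50 = 25.85
4. 1.2(11) + 1.6(7) + 0.7(7) = 13.20 + 11.20 + 4.90 = 29.30
5. 0.85(11) - 1.6(8) = 9.35 - 12.80 = -3.45
6. 1.4(11) + 0.6(8) + 0.2(7) = 15.40 + 4.80 + 1.40 = 21.60
7. 1.0(11) - 1.4(1) = 11.00 - 1.40 = 9.60
The controlling combination is 4, giving 29.30 kPa.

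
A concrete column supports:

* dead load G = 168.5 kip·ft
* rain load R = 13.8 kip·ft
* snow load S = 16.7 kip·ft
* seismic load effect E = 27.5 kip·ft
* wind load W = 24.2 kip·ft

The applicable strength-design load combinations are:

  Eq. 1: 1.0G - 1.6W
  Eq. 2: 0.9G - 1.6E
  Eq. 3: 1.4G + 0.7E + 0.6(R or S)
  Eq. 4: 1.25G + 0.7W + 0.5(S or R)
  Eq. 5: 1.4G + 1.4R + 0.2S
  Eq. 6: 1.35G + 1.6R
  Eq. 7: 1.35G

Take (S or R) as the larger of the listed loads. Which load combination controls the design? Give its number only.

Combination 3

(R or S) → S = 16.7 kip·ft; (S or R) → S = 16.7 kip·ft.
Eq. 1: 1.0(168.5) - 1.6(24.2) = 129.8
Eq. 2: 0.9(168.5) - 1.6(27.5) = 107.7
Eq. 3: 1.4(168.5) + 0.7(27.5) + 0.6(16.7) = 265.2
Eq. 4: 1.25(168.5) + 0.7(24.2) + 0.5(16.7) = 235.9
Eq. 5: 1.4(168.5) + 1.4(13.8) + 0.2(16.7) = 258.6
Eq. 6: 1.35(168.5) + 1.6(13.8) = 249.6
Eq. 7: 1.35(168.5) = 227.5
The largest value is 265.2 kip·ft from combination 3.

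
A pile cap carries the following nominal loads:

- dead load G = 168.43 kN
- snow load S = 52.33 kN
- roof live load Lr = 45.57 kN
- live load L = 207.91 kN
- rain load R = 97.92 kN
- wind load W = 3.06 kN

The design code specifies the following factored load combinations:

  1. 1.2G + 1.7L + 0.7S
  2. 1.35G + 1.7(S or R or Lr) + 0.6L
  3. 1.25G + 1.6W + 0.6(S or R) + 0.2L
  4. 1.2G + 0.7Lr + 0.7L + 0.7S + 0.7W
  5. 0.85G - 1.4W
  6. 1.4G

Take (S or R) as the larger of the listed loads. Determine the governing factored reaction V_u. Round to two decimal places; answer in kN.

592.19 kN

(S or R or Lr) → R = 97.92 kN; (S or R) → R = 97.92 kN.
1. 1.2(168.43) + 1.7(207.91) + 0.7(52.33) = 592.19
2. 1.35(168.43) + 1.7(97.92) + 0.6(207.91) = 227.38 + 166.46 + 124.75 = 518.59
3. 1.25(168.43) + 1.6(3.06) + 0.6(97.92) + 0.2(207.91) = 210.54 + 4.90 + 58.75 + 41.58 = 315.77
4. 1.2(168.43) + 0.7(45.57) + 0.7(207.91) + 0.7(52.33) + 0.7(3.06) = 202.12 + 31.90 + 145.54 + 36.63 + 2.14 = 418.33
5. 0.85(168.43) - 1.4(3.06) = 138.88
6. 1.4(168.43) = 235.80
The controlling combination is 1, giving 592.19 kN.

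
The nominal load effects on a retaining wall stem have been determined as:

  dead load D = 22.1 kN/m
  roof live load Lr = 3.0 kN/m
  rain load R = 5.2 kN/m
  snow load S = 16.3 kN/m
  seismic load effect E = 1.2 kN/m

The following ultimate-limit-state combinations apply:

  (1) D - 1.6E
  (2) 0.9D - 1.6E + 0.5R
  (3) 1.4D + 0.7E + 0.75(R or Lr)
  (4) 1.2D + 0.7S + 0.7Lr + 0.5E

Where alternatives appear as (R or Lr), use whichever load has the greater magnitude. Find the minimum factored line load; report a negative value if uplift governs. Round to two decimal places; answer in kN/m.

(R or Lr) → R = 5.2 kN/m.
(1) 1.0(22.1) - 1.6(1.2) = 22.10 - 1.92 = 20.18
(2) 0.9(22.1) - 1.6(1.2) + 0.5(5.2) = 19.89 - 1.92 + 2.60 = 20.57
(3) 1.4(22.1) + 0.7(1.2) + 0.75(5.2) = 30.94 + 0.84 + 3.90 = 35.68
(4) 1.2(22.1) + 0.7(16.3) + 0.7(3.0) + 0.5(1.2) = 26.52 + 11.41 + 2.10 + 0.60 = 40.63
Combination 1 gives the minimum: 20.18 kN/m.

20.18 kN/m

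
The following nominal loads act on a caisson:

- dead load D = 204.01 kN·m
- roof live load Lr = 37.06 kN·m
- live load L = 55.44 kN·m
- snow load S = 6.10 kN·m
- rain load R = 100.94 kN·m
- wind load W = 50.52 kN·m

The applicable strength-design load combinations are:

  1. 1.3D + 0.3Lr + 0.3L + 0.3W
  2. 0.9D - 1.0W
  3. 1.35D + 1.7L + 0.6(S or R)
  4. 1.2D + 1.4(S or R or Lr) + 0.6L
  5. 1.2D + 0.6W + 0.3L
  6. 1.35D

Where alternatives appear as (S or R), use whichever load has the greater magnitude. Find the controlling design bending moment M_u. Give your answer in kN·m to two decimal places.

(S or R) → R = 100.94 kN·m; (S or R or Lr) → R = 100.94 kN·m.
1. 1.3(204.01) + 0.3(37.06) + 0.3(55.44) + 0.3(50.52) = 265.21 + 11.12 + 16.63 + 15.16 = 308.12
2. 0.9(204.01) - 1.0(50.52) = 183.61 - 50.52 = 133.09
3. 1.35(204.01) + 1.7(55.44) + 0.6(100.94) = 430.23
4. 1.2(204.01) + 1.4(100.94) + 0.6(55.44) = 244.81 + 141.32 + 33.26 = 419.39
5. 1.2(204.01) + 0.6(50.52) + 0.3(55.44) = 291.76
6. 1.35(204.01) = 275.41
Maximum is from combination 3.

430.23 kN·m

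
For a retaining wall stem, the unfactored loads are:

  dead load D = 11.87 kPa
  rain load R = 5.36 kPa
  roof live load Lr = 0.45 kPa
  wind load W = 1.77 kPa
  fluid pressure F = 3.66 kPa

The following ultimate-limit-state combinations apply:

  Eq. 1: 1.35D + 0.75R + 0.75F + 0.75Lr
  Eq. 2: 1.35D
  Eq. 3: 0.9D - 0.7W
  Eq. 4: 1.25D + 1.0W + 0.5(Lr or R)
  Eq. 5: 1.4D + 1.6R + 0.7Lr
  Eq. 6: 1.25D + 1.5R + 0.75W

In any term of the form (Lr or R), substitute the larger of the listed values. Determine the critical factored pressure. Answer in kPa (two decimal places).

25.51 kPa

(Lr or R) → R = 5.36 kPa.
Eq. 1: 1.35(11.87) + 0.75(5.36) + 0.75(3.66) + 0.75(0.45) = 16.02 + 4.02 + 2.75 + 0.34 = 23.13
Eq. 2: 1.35(11.87) = 16.02
Eq. 3: 0.9(11.87) - 0.7(1.77) = 10.68 - 1.24 = 9.44
Eq. 4: 1.25(11.87) + 1.0(1.77) + 0.5(5.36) = 14.84 + 1.77 + 2.68 = 19.29
Eq. 5: 1.4(11.87) + 1.6(5.36) + 0.7(0.45) = 25.51
Eq. 6: 1.25(11.87) + 1.5(5.36) + 0.75(1.77) = 14.84 + 8.04 + 1.33 = 24.21
The controlling combination is 5, giving 25.51 kPa.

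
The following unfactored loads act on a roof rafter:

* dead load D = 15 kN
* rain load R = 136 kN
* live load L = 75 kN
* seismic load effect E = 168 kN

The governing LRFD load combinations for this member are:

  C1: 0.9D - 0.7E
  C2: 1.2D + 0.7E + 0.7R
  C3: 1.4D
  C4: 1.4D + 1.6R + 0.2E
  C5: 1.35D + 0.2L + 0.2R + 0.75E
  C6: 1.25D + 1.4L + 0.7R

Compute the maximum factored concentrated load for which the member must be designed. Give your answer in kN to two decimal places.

C1: 0.9(15) - 0.7(168) = 13.50 - 117.60 = -104.10
C2: 1.2(15) + 0.7(168) + 0.7(136) = 18.00 + 117.60 + 95.20 = 230.80
C3: 1.4(15) = 21.00
C4: 1.4(15) + 1.6(136) + 0.2(168) = 21.00 + 217.60 + 33.60 = 272.20
C5: 1.35(15) + 0.2(75) + 0.2(136) + 0.75(168) = 20.25 + 15.00 + 27.20 + 126.00 = 188.45
C6: 1.25(15) + 1.4(75) + 0.7(136) = 18.75 + 105.00 + 95.20 = 218.95
Combination 4 governs: P_u = 272.20 kN.

272.20 kN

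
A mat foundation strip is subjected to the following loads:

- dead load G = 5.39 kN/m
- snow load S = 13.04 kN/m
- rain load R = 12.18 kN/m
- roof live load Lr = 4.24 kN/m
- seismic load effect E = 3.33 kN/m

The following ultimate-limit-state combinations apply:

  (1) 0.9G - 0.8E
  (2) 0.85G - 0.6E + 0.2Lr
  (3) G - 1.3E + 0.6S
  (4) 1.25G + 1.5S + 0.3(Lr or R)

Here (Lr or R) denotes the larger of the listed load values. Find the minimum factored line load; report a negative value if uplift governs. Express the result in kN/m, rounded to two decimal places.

(Lr or R) → R = 12.18 kN/m.
(1) 0.9(5.39) - 0.8(3.33) = 4.85 - 2.66 = 2.19
(2) 0.85(5.39) - 0.6(3.33) + 0.2(4.24) = 4.58 - 2.00 + 0.85 = 3.43
(3) 1.0(5.39) - 1.3(3.33) + 0.6(13.04) = 8.89
(4) 1.25(5.39) + 1.5(13.04) + 0.3(12.18) = 6.74 + 19.56 + 3.65 = 29.95
Combination 1 gives the minimum: 2.19 kN/m.

2.19 kN/m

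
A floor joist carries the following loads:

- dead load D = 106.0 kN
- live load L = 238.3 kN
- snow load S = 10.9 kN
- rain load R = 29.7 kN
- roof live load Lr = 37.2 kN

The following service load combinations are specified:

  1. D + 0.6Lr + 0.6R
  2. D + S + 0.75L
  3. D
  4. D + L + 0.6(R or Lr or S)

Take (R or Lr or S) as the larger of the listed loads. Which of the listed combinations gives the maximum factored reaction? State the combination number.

Combination 4

(R or Lr or S) → Lr = 37.2 kN.
1. 1.0(106.0) + 0.6(37.2) + 0.6(29.7) = 106.0 + 22.3 + 17.8 = 146.1
2. 1.0(106.0) + 1.0(10.9) + 0.75(238.3) = 106.0 + 10.9 + 178.7 = 295.6
3. 1.0(106.0) = 106.0
4. 1.0(106.0) + 1.0(238.3) + 0.6(37.2) = 106.0 + 238.3 + 22.3 = 366.6
The largest value is 366.6 kN from combination 4.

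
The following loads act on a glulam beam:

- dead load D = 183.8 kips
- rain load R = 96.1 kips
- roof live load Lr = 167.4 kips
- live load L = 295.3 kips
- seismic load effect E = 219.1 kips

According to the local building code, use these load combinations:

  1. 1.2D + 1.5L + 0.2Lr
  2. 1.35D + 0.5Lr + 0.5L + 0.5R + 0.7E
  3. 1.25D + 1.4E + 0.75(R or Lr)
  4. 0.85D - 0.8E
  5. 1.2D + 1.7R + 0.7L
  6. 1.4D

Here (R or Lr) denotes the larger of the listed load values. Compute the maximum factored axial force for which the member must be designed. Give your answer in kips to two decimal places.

(R or Lr) → Lr = 167.4 kips.
1. 1.2(183.8) + 1.5(295.3) + 0.2(167.4) = 220.56 + 442.95 + 33.48 = 696.99
2. 1.35(183.8) + 0.5(167.4) + 0.5(295.3) + 0.5(96.1) + 0.7(219.1) = 248.13 + 83.70 + 147.65 + 48.05 + 153.37 = 680.90
3. 1.25(183.8) + 1.4(219.1) + 0.75(167.4) = 229.75 + 306.74 + 125.55 = 662.04
4. 0.85(183.8) - 0.8(219.1) = 156.23 - 175.28 = -19.05
5. 1.2(183.8) + 1.7(96.1) + 0.7(295.3) = 220.56 + 163.37 + 206.71 = 590.64
6. 1.4(183.8) = 257.32
The controlling combination is 1, giving 696.99 kips.

696.99 kips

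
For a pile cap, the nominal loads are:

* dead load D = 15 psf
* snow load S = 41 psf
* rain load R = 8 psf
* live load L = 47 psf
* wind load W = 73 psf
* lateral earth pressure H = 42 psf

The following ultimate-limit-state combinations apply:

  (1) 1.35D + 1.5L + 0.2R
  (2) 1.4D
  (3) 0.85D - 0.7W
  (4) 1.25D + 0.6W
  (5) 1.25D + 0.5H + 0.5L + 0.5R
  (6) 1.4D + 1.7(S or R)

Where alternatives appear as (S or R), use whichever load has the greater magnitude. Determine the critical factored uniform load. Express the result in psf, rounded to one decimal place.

(S or R) → S = 41 psf.
(1) 1.35(15) + 1.5(47) + 0.2(8) = 20.3 + 70.5 + 1.6 = 92.4
(2) 1.4(15) = 21.0
(3) 0.85(15) - 0.7(73) = -38.4
(4) 1.25(15) + 0.6(73) = 18.8 + 43.8 = 62.6
(5) 1.25(15) + 0.5(42) + 0.5(47) + 0.5(8) = 18.8 + 21.0 + 23.5 + 4.0 = 67.3
(6) 1.4(15) + 1.7(41) = 21.0 + 69.7 = 90.7
The controlling combination is 1, giving 92.4 psf.

92.4 psf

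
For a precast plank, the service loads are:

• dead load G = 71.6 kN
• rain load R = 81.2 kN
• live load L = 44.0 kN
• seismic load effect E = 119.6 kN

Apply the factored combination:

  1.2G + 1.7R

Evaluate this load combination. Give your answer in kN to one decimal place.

1.2(71.6) + 1.7(81.2) = 224.0
P_u = 224.0 kN.

224.0 kN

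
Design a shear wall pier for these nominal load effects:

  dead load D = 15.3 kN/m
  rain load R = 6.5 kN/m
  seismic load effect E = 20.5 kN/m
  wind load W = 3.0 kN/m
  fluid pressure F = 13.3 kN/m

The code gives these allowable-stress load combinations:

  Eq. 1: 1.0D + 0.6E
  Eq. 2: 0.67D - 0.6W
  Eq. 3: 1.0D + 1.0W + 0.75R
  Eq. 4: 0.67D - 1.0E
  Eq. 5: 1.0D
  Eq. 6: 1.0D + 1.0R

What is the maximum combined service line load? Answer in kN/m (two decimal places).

Eq. 1: 1.0(15.3) + 0.6(20.5) = 15.30 + 12.30 = 27.60
Eq. 2: 0.67(15.3) - 0.6(3.0) = 10.25 - 1.80 = 8.45
Eq. 3: 1.0(15.3) + 1.0(3.0) + 0.75(6.5) = 15.30 + 3.00 + 4.88 = 23.18
Eq. 4: 0.67(15.3) - 1.0(20.5) = 10.25 - 20.50 = -10.25
Eq. 5: 1.0(15.3) = 15.30
Eq. 6: 1.0(15.3) + 1.0(6.5) = 15.30 + 6.50 = 21.80
Maximum is from combination 1.

27.60 kN/m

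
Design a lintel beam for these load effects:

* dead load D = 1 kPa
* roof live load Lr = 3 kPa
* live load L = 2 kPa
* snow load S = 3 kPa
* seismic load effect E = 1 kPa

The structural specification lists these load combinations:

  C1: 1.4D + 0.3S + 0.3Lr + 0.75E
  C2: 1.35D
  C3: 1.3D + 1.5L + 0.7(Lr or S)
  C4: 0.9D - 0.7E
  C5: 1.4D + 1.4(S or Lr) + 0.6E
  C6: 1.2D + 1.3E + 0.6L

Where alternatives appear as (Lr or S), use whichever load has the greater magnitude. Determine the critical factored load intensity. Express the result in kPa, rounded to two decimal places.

6.40 kPa

(Lr or S) → Lr = 3 kPa; (S or Lr) → S = 3 kPa.
C1: 1.4(1) + 0.3(3) + 0.3(3) + 0.75(1) = 1.40 + 0.90 + 0.90 + 0.75 = 3.95
C2: 1.35(1) = 1.35
C3: 1.3(1) + 1.5(2) + 0.7(3) = 1.30 + 3.00 + 2.10 = 6.40
C4: 0.9(1) - 0.7(1) = 0.90 - 0.70 = 0.20
C5: 1.4(1) + 1.4(3) + 0.6(1) = 1.40 + 4.20 + 0.60 = 6.20
C6: 1.2(1) + 1.3(1) + 0.6(2) = 1.20 + 1.30 + 1.20 = 3.70
Combination 3 governs: q_u = 6.40 kPa.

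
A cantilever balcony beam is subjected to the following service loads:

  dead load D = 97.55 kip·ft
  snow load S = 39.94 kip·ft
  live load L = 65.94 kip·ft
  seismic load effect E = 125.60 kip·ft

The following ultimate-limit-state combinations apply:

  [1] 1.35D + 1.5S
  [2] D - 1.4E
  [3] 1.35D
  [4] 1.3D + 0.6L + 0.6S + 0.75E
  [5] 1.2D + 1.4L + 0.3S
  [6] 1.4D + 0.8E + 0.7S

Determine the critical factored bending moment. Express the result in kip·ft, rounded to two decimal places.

[1] 1.35(97.55) + 1.5(39.94) = 191.60
[2] 1.0(97.55) - 1.4(125.60) = -78.29
[3] 1.35(97.55) = 131.69
[4] 1.3(97.55) + 0.6(65.94) + 0.6(39.94) + 0.75(125.60) = 284.54
[5] 1.2(97.55) + 1.4(65.94) + 0.3(39.94) = 221.36
[6] 1.4(97.55) + 0.8(125.60) + 0.7(39.94) = 265.01
The controlling combination is 4, giving 284.54 kip·ft.

284.54 kip·ft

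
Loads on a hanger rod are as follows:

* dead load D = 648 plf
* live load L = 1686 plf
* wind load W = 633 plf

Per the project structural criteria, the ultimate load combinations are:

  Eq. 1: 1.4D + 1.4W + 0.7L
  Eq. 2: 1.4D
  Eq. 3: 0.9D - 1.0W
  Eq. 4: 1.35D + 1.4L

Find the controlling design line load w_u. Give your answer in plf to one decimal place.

3235.2 plf

Eq. 1: 1.4(648) + 1.4(633) + 0.7(1686) = 2973.6
Eq. 2: 1.4(648) = 907.2
Eq. 3: 0.9(648) - 1.0(633) = -49.8
Eq. 4: 1.35(648) + 1.4(1686) = 3235.2
The controlling combination is 4, giving 3235.2 plf.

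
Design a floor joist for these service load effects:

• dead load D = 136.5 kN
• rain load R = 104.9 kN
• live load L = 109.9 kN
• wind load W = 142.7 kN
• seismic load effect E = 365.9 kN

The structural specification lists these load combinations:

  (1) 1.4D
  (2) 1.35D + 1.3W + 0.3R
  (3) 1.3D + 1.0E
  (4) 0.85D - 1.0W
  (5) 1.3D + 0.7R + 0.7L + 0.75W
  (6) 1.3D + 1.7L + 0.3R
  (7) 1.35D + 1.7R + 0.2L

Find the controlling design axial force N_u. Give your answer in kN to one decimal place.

(1) 1.4(136.5) = 191.1
(2) 1.35(136.5) + 1.3(142.7) + 0.3(104.9) = 401.3
(3) 1.3(136.5) + 1.0(365.9) = 543.4
(4) 0.85(136.5) - 1.0(142.7) = -26.7
(5) 1.3(136.5) + 0.7(104.9) + 0.7(109.9) + 0.75(142.7) = 434.8
(6) 1.3(136.5) + 1.7(109.9) + 0.3(104.9) = 395.8
(7) 1.35(136.5) + 1.7(104.9) + 0.2(109.9) = 384.6
Combination 3 governs: N_u = 543.4 kN.

543.4 kN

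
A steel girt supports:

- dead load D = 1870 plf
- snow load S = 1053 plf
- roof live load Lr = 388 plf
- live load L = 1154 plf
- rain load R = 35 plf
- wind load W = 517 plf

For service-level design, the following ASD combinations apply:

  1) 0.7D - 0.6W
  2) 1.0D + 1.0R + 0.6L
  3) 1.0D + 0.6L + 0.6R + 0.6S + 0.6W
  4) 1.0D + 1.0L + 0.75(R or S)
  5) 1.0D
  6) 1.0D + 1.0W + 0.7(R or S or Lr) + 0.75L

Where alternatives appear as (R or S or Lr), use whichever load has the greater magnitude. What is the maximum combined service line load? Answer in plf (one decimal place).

3989.6 plf

(R or S) → S = 1053 plf; (R or S or Lr) → S = 1053 plf.
1) 0.7(1870) - 0.6(517) = 1309.0 - 310.2 = 998.8
2) 1.0(1870) + 1.0(35) + 0.6(1154) = 1870.0 + 35.0 + 692.4 = 2597.4
3) 1.0(1870) + 0.6(1154) + 0.6(35) + 0.6(1053) + 0.6(517) = 1870.0 + 692.4 + 21.0 + 631.8 + 310.2 = 3525.4
4) 1.0(1870) + 1.0(1154) + 0.75(1053) = 1870.0 + 1154.0 + 789.8 = 3813.8
5) 1.0(1870) = 1870.0
6) 1.0(1870) + 1.0(517) + 0.7(1053) + 0.75(1154) = 1870.0 + 517.0 + 737.1 + 865.5 = 3989.6
Maximum is from combination 6.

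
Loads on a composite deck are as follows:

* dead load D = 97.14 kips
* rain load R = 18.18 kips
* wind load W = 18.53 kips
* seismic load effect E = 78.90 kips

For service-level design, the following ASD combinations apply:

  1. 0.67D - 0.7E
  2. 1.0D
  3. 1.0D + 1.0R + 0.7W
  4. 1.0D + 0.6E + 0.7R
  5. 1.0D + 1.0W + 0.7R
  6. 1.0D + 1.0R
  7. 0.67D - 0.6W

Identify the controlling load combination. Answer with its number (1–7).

1. 0.67(97.14) - 0.7(78.90) = 65.08 - 55.23 = 9.85
2. 1.0(97.14) = 97.14
3. 1.0(97.14) + 1.0(18.18) + 0.7(18.53) = 97.14 + 18.18 + 12.97 = 128.29
4. 1.0(97.14) + 0.6(78.90) + 0.7(18.18) = 97.14 + 47.34 + 12.73 = 157.21
5. 1.0(97.14) + 1.0(18.53) + 0.7(18.18) = 97.14 + 18.53 + 12.73 = 128.40
6. 1.0(97.14) + 1.0(18.18) = 97.14 + 18.18 = 115.32
7. 0.67(97.14) - 0.6(18.53) = 53.97
The largest value is 157.21 kips from combination 4.

Combination 4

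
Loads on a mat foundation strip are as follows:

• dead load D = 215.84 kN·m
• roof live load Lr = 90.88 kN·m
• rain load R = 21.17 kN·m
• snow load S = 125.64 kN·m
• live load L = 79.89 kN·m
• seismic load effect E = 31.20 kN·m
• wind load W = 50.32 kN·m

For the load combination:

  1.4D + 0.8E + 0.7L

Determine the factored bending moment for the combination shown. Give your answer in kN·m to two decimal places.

1.4(215.84) + 0.8(31.20) + 0.7(79.89) = 383.06
M_u = 383.06 kN·m.

383.06 kN·m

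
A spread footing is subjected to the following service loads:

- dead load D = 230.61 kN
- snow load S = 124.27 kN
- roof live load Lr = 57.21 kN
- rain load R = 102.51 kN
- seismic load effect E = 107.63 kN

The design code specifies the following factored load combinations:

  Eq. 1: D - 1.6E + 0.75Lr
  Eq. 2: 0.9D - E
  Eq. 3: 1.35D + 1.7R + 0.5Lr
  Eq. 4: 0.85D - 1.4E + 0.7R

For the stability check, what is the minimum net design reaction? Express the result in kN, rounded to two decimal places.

99.92 kN

Eq. 1: 1.0(230.61) - 1.6(107.63) + 0.75(57.21) = 230.61 - 172.21 + 42.91 = 101.31
Eq. 2: 0.9(230.61) - 1.0(107.63) = 207.55 - 107.63 = 99.92
Eq. 3: 1.35(230.61) + 1.7(102.51) + 0.5(57.21) = 311.32 + 174.27 + 28.61 = 514.20
Eq. 4: 0.85(230.61) - 1.4(107.63) + 0.7(102.51) = 117.09
Combination 2 gives the minimum: 99.92 kN.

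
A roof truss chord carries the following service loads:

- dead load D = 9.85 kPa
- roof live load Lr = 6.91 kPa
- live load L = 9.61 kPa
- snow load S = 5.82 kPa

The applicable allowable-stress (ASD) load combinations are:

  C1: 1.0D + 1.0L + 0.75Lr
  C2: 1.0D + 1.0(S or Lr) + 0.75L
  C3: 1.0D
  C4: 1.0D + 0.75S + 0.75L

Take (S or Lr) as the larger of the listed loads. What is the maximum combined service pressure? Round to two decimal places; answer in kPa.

24.64 kPa

(S or Lr) → Lr = 6.91 kPa.
C1: 1.0(9.85) + 1.0(9.61) + 0.75(6.91) = 9.85 + 9.61 + 5.18 = 24.64
C2: 1.0(9.85) + 1.0(6.91) + 0.75(9.61) = 9.85 + 6.91 + 7.21 = 23.97
C3: 1.0(9.85) = 9.85
C4: 1.0(9.85) + 0.75(5.82) + 0.75(9.61) = 21.42
The controlling combination is 1, giving 24.64 kPa.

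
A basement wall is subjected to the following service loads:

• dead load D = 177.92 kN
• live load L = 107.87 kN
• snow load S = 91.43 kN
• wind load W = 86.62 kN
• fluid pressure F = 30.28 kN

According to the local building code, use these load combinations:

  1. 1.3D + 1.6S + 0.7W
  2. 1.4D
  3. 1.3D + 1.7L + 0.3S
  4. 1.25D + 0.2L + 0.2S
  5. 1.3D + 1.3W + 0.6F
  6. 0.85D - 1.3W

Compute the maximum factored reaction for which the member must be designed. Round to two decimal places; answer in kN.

442.10 kN

1. 1.3(177.92) + 1.6(91.43) + 0.7(86.62) = 438.22
2. 1.4(177.92) = 249.09
3. 1.3(177.92) + 1.7(107.87) + 0.3(91.43) = 442.10
4. 1.25(177.92) + 0.2(107.87) + 0.2(91.43) = 262.26
5. 1.3(177.92) + 1.3(86.62) + 0.6(30.28) = 362.07
6. 0.85(177.92) - 1.3(86.62) = 38.63
Maximum is from combination 3.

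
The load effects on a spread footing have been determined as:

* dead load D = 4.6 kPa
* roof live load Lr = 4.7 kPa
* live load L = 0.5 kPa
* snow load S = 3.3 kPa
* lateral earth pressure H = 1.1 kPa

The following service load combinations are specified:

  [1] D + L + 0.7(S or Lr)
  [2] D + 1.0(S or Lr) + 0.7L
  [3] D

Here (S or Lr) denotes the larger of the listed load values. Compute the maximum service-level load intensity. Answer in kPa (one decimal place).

9.7 kPa

(S or Lr) → Lr = 4.7 kPa.
[1] 1.0(4.6) + 1.0(0.5) + 0.7(4.7) = 4.6 + 0.5 + 3.3 = 8.4
[2] 1.0(4.6) + 1.0(4.7) + 0.7(0.5) = 4.6 + 4.7 + 0.4 = 9.7
[3] 1.0(4.6) = 4.6
Combination 2 governs: q = 9.7 kPa.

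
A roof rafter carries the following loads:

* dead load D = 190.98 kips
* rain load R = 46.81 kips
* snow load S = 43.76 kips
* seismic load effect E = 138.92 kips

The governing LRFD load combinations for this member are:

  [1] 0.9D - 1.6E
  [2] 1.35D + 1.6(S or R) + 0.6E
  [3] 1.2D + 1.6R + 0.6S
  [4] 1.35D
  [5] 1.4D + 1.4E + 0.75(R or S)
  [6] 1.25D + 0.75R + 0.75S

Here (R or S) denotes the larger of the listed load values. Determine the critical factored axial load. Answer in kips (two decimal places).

(S or R) → R = 46.81 kips; (R or S) → R = 46.81 kips.
[1] 0.9(190.98) - 1.6(138.92) = -50.39
[2] 1.35(190.98) + 1.6(46.81) + 0.6(138.92) = 416.07
[3] 1.2(190.98) + 1.6(46.81) + 0.6(43.76) = 330.33
[4] 1.35(190.98) = 257.82
[5] 1.4(190.98) + 1.4(138.92) + 0.75(46.81) = 496.97
[6] 1.25(190.98) + 0.75(46.81) + 0.75(43.76) = 306.65
Maximum is from combination 5.

496.97 kips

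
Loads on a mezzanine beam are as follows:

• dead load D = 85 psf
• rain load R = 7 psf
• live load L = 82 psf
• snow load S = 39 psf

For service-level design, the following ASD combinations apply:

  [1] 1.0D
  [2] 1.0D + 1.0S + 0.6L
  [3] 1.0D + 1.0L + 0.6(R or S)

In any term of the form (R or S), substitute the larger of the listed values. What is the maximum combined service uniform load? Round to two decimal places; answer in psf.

190.40 psf

(R or S) → S = 39 psf.
[1] 1.0(85) = 85.00
[2] 1.0(85) + 1.0(39) + 0.6(82) = 173.20
[3] 1.0(85) + 1.0(82) + 0.6(39) = 190.40
The controlling combination is 3, giving 190.40 psf.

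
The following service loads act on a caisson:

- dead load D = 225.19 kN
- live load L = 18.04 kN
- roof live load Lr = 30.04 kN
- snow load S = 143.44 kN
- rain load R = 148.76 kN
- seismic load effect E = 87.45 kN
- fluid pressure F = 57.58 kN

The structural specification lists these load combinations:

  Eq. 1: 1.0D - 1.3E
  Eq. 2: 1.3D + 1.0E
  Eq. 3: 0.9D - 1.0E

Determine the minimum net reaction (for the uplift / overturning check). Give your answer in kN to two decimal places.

Eq. 1: 1.0(225.19) - 1.3(87.45) = 111.51
Eq. 2: 1.3(225.19) + 1.0(87.45) = 292.75 + 87.45 = 380.20
Eq. 3: 0.9(225.19) - 1.0(87.45) = 202.67 - 87.45 = 115.22
Combination 1 gives the minimum: 111.51 kN.

111.51 kN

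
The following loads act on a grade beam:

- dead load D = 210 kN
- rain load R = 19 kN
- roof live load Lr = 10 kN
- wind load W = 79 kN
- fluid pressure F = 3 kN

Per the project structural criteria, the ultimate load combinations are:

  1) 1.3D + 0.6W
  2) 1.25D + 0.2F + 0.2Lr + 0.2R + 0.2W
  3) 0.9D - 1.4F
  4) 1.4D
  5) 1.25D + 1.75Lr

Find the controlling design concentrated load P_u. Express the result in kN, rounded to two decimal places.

1) 1.3(210) + 0.6(79) = 320.40
2) 1.25(210) + 0.2(3) + 0.2(10) + 0.2(19) + 0.2(79) = 284.70
3) 0.9(210) - 1.4(3) = 184.80
4) 1.4(210) = 294.00
5) 1.25(210) + 1.75(10) = 280.00
Maximum is from combination 1.

320.40 kN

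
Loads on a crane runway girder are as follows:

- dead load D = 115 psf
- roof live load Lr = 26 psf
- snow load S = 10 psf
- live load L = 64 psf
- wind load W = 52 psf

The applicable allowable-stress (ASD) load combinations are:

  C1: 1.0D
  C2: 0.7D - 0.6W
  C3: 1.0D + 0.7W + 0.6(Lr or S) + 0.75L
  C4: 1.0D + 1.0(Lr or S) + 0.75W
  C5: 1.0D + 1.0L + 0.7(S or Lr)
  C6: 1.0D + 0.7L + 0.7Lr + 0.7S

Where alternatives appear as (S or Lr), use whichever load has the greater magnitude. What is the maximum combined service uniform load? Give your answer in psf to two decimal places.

215.00 psf

(Lr or S) → Lr = 26 psf; (S or Lr) → Lr = 26 psf.
C1: 1.0(115) = 115.00
C2: 0.7(115) - 0.6(52) = 49.30
C3: 1.0(115) + 0.7(52) + 0.6(26) + 0.75(64) = 215.00
C4: 1.0(115) + 1.0(26) + 0.75(52) = 180.00
C5: 1.0(115) + 1.0(64) + 0.7(26) = 197.20
C6: 1.0(115) + 0.7(64) + 0.7(26) + 0.7(10) = 185.00
Combination 3 governs: q = 215.00 psf.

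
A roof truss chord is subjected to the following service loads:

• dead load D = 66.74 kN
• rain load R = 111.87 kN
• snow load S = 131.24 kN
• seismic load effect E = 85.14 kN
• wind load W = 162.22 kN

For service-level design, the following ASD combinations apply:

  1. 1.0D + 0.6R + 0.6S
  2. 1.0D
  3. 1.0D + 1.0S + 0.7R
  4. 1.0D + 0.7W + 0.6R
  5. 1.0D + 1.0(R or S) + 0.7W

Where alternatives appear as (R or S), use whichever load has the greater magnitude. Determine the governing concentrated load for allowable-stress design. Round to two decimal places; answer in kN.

311.53 kN

(R or S) → S = 131.24 kN.
1. 1.0(66.74) + 0.6(111.87) + 0.6(131.24) = 212.61
2. 1.0(66.74) = 66.74
3. 1.0(66.74) + 1.0(131.24) + 0.7(111.87) = 66.74 + 131.24 + 78.31 = 276.29
4. 1.0(66.74) + 0.7(162.22) + 0.6(111.87) = 247.42
5. 1.0(66.74) + 1.0(131.24) + 0.7(162.22) = 66.74 + 131.24 + 113.55 = 311.53
The controlling combination is 5, giving 311.53 kN.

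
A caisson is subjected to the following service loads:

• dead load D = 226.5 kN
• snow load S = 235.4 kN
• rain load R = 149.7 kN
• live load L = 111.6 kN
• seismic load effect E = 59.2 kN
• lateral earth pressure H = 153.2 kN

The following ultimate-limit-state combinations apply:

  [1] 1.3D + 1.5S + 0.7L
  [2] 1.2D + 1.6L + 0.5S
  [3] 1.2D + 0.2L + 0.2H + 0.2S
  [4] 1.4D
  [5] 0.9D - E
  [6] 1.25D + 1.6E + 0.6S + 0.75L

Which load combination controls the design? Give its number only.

[1] 1.3(226.5) + 1.5(235.4) + 0.7(111.6) = 294.5 + 353.1 + 78.1 = 725.7
[2] 1.2(226.5) + 1.6(111.6) + 0.5(235.4) = 271.8 + 178.6 + 117.7 = 568.1
[3] 1.2(226.5) + 0.2(111.6) + 0.2(153.2) + 0.2(235.4) = 271.8 + 22.3 + 30.6 + 47.1 = 371.8
[4] 1.4(226.5) = 317.1
[5] 0.9(226.5) - 1.0(59.2) = 203.9 - 59.2 = 144.7
[6] 1.25(226.5) + 1.6(59.2) + 0.6(235.4) + 0.75(111.6) = 602.8
The largest value is 725.7 kN from combination 1.

Combination 1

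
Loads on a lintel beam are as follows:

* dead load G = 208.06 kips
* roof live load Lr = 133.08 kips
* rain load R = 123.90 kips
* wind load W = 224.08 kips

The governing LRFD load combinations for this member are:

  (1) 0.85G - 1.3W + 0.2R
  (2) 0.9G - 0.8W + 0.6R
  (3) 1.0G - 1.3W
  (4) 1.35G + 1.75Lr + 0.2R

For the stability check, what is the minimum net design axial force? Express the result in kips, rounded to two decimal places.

(1) 0.85(208.06) - 1.3(224.08) + 0.2(123.90) = 176.85 - 291.30 + 24.78 = -89.67
(2) 0.9(208.06) - 0.8(224.08) + 0.6(123.90) = 187.25 - 179.26 + 74.34 = 82.33
(3) 1.0(208.06) - 1.3(224.08) = 208.06 - 291.30 = -83.24
(4) 1.35(208.06) + 1.75(133.08) + 0.2(123.90) = 280.88 + 232.89 + 24.78 = 538.55
Combination 1 gives the minimum: -89.67 kips.

-89.67 kips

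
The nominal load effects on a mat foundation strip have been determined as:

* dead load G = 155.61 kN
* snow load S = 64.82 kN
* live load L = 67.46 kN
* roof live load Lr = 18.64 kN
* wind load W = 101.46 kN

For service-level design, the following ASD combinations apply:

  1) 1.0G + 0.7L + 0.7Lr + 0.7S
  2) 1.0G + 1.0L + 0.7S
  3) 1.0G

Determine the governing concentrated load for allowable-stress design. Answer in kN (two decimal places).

1) 1.0(155.61) + 0.7(67.46) + 0.7(18.64) + 0.7(64.82) = 155.61 + 47.22 + 13.05 + 45.37 = 261.25
2) 1.0(155.61) + 1.0(67.46) + 0.7(64.82) = 155.61 + 67.46 + 45.37 = 268.44
3) 1.0(155.61) = 155.61
Combination 2 governs: P = 268.44 kN.

268.44 kN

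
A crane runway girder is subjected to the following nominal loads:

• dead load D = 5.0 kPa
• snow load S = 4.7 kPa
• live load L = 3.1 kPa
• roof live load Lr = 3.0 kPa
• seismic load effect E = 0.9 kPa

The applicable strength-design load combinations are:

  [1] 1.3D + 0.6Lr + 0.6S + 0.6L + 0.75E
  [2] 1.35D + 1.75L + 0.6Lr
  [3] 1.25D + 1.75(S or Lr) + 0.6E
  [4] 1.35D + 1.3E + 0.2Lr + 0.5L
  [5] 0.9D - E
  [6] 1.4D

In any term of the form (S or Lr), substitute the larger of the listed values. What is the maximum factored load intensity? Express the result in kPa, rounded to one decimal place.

(S or Lr) → S = 4.7 kPa.
[1] 1.3(5.0) + 0.6(3.0) + 0.6(4.7) + 0.6(3.1) + 0.75(0.9) = 6.5 + 1.8 + 2.8 + 1.9 + 0.7 = 13.7
[2] 1.35(5.0) + 1.75(3.1) + 0.6(3.0) = 6.8 + 5.4 + 1.8 = 14.0
[3] 1.25(5.0) + 1.75(4.7) + 0.6(0.9) = 6.3 + 8.2 + 0.5 = 15.0
[4] 1.35(5.0) + 1.3(0.9) + 0.2(3.0) + 0.5(3.1) = 10.1
[5] 0.9(5.0) - 1.0(0.9) = 4.5 - 0.9 = 3.6
[6] 1.4(5.0) = 7.0
Combination 3 governs: q_u = 15.0 kPa.

15.0 kPa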